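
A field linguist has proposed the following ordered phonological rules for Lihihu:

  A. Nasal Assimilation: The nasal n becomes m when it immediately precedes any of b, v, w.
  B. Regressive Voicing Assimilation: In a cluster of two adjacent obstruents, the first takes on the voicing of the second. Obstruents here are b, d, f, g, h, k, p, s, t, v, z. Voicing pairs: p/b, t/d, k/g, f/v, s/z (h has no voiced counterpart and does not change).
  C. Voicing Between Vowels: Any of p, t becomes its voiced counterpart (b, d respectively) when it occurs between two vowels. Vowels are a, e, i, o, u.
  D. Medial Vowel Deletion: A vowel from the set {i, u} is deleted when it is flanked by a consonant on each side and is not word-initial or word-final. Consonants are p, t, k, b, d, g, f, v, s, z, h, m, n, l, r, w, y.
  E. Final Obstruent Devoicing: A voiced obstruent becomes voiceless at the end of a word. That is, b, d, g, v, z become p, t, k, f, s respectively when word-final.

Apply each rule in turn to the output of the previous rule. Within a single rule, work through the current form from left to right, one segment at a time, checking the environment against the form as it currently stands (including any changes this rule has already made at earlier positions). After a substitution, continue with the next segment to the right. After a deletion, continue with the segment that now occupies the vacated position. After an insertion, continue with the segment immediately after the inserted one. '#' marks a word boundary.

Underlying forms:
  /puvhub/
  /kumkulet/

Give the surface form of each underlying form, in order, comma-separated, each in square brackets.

/puvhub/:
  A Nasal Assimilation: no change — [puvhub]
  B Regressive Voicing Assimilation: [puvhub] → [pufhub]
  C Voicing Between Vowels: no change — [pufhub]
  D Medial Vowel Deletion: [pufhub] → [pfhb]
  E Final Obstruent Devoicing: [pfhb] → [pfhp]
/kumkulet/:
  A Nasal Assimilation: no change — [kumkulet]
  B Regressive Voicing Assimilation: no change — [kumkulet]
  C Voicing Between Vowels: no change — [kumkulet]
  D Medial Vowel Deletion: [kumkulet] → [kmklet]
  E Final Obstruent Devoicing: no change — [kmklet]

[pfhp], [kmklet]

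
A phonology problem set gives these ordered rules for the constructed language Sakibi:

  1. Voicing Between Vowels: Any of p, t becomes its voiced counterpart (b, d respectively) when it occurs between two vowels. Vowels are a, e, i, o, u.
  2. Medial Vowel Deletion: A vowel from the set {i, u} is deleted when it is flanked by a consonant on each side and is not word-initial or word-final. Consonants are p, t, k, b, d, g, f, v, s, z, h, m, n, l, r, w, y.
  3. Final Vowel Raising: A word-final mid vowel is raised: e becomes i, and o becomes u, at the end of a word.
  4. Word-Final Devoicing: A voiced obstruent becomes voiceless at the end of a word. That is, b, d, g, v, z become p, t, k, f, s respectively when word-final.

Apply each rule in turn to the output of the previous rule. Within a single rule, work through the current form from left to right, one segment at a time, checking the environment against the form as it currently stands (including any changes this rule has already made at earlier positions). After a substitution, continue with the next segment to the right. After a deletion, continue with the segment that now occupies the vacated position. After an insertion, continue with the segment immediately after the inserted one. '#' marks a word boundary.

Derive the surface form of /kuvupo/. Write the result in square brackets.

[kvbu]

1 Voicing Between Vowels: [kuvupo] → [kuvubo]
2 Medial Vowel Deletion: [kuvubo] → [kvbo]
3 Final Vowel Raising: [kvbo] → [kvbu]
4 Word-Final Devoicing: no change — [kvbu]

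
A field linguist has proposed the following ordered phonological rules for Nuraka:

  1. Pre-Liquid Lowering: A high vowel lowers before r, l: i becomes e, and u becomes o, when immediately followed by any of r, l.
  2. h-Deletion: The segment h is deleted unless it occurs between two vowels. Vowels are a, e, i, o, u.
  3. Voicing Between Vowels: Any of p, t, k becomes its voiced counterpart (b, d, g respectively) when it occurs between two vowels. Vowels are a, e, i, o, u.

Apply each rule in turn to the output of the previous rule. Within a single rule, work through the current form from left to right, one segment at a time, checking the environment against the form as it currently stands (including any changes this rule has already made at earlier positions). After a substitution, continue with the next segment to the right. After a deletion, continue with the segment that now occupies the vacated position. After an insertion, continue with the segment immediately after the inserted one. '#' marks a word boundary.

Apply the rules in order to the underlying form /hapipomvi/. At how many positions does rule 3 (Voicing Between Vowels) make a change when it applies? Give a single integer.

1 Pre-Liquid Lowering: no change — [hapipomvi]
2 h-Deletion: [hapipomvi] → [apipomvi]
3 Voicing Between Vowels: [apipomvi] → [abibomvi]
Rule 3 changed 2 position(s).

2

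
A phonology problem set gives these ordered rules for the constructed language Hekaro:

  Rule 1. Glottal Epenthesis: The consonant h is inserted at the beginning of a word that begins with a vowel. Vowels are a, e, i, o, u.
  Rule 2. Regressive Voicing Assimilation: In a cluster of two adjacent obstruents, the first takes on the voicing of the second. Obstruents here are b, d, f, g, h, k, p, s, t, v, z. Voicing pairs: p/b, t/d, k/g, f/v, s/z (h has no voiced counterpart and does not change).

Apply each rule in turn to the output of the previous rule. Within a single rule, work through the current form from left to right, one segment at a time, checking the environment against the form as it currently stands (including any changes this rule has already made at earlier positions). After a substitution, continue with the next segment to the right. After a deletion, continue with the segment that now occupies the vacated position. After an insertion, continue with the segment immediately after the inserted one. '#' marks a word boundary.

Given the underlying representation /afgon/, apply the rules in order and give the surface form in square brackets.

Rule 1 Glottal Epenthesis: [afgon] → [hafgon]
Rule 2 Regressive Voicing Assimilation: [hafgon] → [havgon]

[havgon]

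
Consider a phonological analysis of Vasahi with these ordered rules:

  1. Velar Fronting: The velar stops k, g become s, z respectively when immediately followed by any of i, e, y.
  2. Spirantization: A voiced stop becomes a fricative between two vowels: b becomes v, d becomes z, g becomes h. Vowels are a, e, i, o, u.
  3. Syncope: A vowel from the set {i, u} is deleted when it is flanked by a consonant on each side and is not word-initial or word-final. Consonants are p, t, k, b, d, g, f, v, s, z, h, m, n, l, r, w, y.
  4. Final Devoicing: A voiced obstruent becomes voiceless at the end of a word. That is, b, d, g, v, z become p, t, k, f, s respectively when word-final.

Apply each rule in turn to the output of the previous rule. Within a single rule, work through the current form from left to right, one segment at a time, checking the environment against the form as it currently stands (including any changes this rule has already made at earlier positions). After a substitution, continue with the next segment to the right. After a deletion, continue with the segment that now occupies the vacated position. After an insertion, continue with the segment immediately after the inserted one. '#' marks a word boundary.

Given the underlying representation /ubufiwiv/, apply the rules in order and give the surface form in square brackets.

1 Velar Fronting: no change — [ubufiwiv]
2 Spirantization: [ubufiwiv] → [uvufiwiv]
3 Syncope: [uvufiwiv] → [uvfwv]
4 Final Devoicing: [uvfwv] → [uvfwf]

[uvfwf]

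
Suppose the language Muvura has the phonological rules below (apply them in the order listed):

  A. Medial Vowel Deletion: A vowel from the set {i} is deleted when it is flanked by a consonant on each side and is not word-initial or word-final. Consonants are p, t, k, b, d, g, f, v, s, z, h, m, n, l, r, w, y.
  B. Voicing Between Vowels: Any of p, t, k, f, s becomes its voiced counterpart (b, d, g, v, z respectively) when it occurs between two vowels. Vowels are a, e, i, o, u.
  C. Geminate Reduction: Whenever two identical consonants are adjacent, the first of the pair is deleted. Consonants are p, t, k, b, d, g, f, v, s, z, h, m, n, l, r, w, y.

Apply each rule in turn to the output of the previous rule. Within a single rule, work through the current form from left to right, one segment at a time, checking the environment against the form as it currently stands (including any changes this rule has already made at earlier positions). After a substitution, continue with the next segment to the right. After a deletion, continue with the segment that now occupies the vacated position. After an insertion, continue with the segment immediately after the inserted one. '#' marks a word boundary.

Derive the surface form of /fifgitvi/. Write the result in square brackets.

[fgtvi]

A Medial Vowel Deletion: [fifgitvi] → [ffgtvi]
B Voicing Between Vowels: no change — [ffgtvi]
C Geminate Reduction: [ffgtvi] → [fgtvi]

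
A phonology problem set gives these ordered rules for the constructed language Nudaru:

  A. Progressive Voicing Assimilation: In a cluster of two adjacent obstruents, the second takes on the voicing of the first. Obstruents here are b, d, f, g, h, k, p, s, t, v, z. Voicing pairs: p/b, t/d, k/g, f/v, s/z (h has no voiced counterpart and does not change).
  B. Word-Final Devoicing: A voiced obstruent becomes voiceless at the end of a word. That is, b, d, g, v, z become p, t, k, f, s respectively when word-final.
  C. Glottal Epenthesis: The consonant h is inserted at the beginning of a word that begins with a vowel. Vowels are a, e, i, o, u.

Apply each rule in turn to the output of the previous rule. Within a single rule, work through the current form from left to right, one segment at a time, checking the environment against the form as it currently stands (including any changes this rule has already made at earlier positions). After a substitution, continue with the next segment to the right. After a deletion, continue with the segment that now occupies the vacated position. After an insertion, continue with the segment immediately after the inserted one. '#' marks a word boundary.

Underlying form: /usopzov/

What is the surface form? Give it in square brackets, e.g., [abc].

A Progressive Voicing Assimilation: [usopzov] → [usopsov]
B Word-Final Devoicing: [usopsov] → [usopsof]
C Glottal Epenthesis: [usopsof] → [husopsof]

[husopsof]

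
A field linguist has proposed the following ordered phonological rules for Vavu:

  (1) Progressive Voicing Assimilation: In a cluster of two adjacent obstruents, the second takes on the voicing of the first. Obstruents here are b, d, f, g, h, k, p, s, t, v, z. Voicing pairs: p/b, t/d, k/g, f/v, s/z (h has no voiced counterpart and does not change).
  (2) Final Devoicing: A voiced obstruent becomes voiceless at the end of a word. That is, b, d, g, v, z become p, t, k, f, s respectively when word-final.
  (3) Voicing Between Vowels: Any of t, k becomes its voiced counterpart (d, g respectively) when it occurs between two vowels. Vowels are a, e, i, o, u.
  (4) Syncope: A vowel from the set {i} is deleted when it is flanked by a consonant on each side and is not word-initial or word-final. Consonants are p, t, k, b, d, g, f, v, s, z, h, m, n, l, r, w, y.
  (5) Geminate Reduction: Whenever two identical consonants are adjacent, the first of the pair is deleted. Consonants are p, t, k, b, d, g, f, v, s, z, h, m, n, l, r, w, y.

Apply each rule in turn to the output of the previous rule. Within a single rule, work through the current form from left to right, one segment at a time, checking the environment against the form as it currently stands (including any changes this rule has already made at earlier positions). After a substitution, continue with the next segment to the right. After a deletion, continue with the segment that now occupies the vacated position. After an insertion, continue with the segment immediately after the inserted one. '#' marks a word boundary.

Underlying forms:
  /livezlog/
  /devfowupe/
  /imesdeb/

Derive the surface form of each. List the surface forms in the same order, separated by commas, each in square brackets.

[lvezlok], [devowupe], [imestep]

/livezlog/:
  (1) Progressive Voicing Assimilation: no change — [livezlog]
  (2) Final Devoicing: [livezlog] → [livezlok]
  (3) Voicing Between Vowels: no change — [livezlok]
  (4) Syncope: [livezlok] → [lvezlok]
  (5) Geminate Reduction: no change — [lvezlok]
/devfowupe/:
  (1) Progressive Voicing Assimilation: [devfowupe] → [devvowupe]
  (2) Final Devoicing: no change — [devvowupe]
  (3) Voicing Between Vowels: no change — [devvowupe]
  (4) Syncope: no change — [devvowupe]
  (5) Geminate Reduction: [devvowupe] → [devowupe]
/imesdeb/:
  (1) Progressive Voicing Assimilation: [imesdeb] → [imesteb]
  (2) Final Devoicing: [imesteb] → [imestep]
  (3) Voicing Between Vowels: no change — [imestep]
  (4) Syncope: no change — [imestep]
  (5) Geminate Reduction: no change — [imestep]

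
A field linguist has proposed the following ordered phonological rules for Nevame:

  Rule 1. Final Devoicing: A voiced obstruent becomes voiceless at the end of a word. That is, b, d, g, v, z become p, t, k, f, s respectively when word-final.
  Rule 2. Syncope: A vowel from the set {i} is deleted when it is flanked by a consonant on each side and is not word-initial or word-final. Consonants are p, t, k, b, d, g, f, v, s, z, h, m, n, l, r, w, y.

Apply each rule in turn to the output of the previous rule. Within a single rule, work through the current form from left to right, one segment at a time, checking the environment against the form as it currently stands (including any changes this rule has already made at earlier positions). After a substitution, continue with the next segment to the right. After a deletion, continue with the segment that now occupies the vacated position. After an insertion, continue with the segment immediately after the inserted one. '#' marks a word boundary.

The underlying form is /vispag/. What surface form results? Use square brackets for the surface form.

[vspak]

Rule 1 Final Devoicing: [vispag] → [vispak]
Rule 2 Syncope: [vispak] → [vspak]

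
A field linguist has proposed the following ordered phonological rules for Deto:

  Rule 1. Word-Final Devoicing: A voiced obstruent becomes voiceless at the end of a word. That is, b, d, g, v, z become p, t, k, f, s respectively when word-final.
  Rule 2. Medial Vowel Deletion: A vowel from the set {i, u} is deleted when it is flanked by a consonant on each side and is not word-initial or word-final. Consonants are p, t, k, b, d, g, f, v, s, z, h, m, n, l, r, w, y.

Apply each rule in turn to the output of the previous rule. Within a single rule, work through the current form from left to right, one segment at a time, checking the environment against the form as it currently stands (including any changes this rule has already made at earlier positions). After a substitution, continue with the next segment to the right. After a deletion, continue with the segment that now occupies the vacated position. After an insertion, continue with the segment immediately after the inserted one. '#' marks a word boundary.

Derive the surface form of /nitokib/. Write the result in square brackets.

Rule 1 Word-Final Devoicing: [nitokib] → [nitokip]
Rule 2 Medial Vowel Deletion: [nitokip] → [ntokp]

[ntokp]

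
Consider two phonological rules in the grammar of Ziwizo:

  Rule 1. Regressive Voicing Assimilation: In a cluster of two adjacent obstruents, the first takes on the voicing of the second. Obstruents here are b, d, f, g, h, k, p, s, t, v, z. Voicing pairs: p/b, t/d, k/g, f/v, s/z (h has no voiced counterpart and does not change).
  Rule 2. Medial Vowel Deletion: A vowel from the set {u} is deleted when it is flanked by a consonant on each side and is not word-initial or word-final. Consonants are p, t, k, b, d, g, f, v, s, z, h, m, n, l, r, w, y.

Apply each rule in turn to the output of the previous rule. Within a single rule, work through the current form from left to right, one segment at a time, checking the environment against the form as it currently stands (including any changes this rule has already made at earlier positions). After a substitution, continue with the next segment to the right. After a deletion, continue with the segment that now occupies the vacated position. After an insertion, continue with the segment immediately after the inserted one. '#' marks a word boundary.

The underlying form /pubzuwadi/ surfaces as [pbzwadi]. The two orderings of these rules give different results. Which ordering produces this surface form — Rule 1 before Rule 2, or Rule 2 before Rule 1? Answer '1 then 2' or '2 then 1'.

1 then 2

Order 1 then 2:
  1 Regressive Voicing Assimilation: no change — [pubzuwadi]
  2 Medial Vowel Deletion: [pubzuwadi] → [pbzwadi]
  result: [pbzwadi]
Order 2 then 1:
  2 Medial Vowel Deletion: [pubzuwadi] → [pbzwadi]
  1 Regressive Voicing Assimilation: [pbzwadi] → [bbzwadi]
  result: [bbzwadi]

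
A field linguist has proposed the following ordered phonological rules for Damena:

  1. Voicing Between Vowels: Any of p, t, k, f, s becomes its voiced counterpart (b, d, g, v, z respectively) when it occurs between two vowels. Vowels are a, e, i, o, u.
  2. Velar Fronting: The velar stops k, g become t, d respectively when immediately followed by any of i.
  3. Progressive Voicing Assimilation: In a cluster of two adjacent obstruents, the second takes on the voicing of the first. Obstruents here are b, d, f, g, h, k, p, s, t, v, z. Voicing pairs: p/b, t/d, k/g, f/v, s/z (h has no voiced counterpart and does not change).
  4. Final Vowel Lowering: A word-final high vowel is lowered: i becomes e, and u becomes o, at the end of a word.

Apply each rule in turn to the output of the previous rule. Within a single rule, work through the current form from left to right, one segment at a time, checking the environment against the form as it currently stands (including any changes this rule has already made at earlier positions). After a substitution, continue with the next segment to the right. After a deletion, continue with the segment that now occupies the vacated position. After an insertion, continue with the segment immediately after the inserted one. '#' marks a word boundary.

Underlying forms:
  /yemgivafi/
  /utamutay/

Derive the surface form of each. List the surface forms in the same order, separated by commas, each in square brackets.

/yemgivafi/:
  1 Voicing Between Vowels: [yemgivafi] → [yemgivavi]
  2 Velar Fronting: [yemgivavi] → [yemdivavi]
  3 Progressive Voicing Assimilation: no change — [yemdivavi]
  4 Final Vowel Lowering: [yemdivavi] → [yemdivave]
/utamutay/:
  1 Voicing Between Vowels: [utamutay] → [udamuday]
  2 Velar Fronting: no change — [udamuday]
  3 Progressive Voicing Assimilation: no change — [udamuday]
  4 Final Vowel Lowering: no change — [udamuday]

[yemdivave], [udamuday]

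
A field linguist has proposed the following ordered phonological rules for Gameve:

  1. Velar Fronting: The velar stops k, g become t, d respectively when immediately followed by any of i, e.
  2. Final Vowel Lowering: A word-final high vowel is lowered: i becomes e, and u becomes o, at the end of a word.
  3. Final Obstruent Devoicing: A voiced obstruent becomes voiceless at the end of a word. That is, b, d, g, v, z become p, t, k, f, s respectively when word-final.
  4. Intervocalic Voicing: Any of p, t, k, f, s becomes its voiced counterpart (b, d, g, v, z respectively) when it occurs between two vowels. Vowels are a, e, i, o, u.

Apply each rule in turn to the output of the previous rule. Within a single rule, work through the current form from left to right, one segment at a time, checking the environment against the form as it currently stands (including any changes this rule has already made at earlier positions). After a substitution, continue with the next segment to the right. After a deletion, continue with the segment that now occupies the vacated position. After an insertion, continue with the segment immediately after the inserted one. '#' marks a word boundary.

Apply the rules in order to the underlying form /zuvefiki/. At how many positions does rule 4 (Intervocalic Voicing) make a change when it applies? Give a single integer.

2

1 Velar Fronting: [zuvefiki] → [zuvefiti]
2 Final Vowel Lowering: [zuvefiti] → [zuvefite]
3 Final Obstruent Devoicing: no change — [zuvefite]
4 Intervocalic Voicing: [zuvefite] → [zuvevide]
Rule 4 changed 2 position(s).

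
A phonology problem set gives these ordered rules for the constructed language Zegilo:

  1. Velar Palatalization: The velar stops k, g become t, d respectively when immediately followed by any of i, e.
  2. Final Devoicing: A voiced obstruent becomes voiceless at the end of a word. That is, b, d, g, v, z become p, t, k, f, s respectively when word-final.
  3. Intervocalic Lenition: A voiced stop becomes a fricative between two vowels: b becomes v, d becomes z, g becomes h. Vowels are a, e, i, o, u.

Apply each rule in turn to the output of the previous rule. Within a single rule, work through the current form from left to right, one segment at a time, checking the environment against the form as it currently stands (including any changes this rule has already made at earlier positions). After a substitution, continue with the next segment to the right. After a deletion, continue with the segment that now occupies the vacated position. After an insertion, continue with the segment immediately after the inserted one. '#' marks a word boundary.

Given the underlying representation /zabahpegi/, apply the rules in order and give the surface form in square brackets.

[zavahpezi]

1 Velar Palatalization: [zabahpegi] → [zabahpedi]
2 Final Devoicing: no change — [zabahpedi]
3 Intervocalic Lenition: [zabahpedi] → [zavahpezi]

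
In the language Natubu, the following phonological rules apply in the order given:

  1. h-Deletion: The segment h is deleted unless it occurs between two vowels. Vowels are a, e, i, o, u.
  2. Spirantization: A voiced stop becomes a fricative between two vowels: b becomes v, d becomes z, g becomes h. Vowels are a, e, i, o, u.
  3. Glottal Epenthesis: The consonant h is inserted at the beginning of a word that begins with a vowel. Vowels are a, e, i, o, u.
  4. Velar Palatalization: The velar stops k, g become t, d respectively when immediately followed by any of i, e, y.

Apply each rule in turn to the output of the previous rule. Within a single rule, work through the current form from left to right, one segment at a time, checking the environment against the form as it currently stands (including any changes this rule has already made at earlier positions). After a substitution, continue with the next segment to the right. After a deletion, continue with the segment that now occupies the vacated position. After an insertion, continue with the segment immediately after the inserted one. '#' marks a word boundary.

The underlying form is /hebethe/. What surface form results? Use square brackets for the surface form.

1 h-Deletion: [hebethe] → [ebete]
2 Spirantization: [ebete] → [evete]
3 Glottal Epenthesis: [evete] → [hevete]
4 Velar Palatalization: no change — [hevete]

[hevete]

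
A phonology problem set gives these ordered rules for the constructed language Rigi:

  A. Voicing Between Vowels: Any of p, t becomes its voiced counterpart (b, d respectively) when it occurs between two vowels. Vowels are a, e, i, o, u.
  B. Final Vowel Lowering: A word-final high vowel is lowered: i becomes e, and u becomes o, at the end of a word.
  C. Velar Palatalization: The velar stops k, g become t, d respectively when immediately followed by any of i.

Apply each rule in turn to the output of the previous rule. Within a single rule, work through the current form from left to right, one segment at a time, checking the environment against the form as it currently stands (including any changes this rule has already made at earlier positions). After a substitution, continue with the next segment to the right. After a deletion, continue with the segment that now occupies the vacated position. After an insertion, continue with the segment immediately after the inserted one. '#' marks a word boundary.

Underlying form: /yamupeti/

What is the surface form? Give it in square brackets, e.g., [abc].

A Voicing Between Vowels: [yamupeti] → [yamubedi]
B Final Vowel Lowering: [yamubedi] → [yamubede]
C Velar Palatalization: no change — [yamubede]

[yamubede]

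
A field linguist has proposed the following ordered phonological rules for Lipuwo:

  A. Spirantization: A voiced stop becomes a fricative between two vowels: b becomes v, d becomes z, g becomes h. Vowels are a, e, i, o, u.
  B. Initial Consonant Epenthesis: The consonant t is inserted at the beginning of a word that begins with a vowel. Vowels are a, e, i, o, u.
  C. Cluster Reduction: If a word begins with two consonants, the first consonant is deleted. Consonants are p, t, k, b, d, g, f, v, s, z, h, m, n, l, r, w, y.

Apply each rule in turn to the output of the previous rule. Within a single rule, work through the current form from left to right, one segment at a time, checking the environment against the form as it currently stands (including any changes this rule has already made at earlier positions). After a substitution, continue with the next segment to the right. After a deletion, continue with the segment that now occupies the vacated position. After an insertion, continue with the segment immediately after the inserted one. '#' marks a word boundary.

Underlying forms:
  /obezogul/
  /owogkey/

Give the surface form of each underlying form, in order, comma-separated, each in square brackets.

/obezogul/:
  A Spirantization: [obezogul] → [ovezohul]
  B Initial Consonant Epenthesis: [ovezohul] → [tovezohul]
  C Cluster Reduction: no change — [tovezohul]
/owogkey/:
  A Spirantization: no change — [owogkey]
  B Initial Consonant Epenthesis: [owogkey] → [towogkey]
  C Cluster Reduction: no change — [towogkey]

[tovezohul], [towogkey]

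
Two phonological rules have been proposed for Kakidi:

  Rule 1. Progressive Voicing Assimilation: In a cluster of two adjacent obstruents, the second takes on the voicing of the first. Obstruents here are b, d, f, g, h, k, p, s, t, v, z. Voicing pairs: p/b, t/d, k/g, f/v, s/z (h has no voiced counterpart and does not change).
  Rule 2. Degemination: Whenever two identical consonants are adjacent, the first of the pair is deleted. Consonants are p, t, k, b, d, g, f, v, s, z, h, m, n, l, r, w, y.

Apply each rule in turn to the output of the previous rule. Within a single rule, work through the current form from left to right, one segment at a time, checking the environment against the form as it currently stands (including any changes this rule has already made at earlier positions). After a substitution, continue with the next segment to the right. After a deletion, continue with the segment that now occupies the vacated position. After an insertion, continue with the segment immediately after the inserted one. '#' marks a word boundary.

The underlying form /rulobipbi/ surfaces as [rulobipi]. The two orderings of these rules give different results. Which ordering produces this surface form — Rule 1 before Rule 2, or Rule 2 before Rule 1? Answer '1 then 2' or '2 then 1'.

Order 1 then 2:
  1 Progressive Voicing Assimilation: [rulobipbi] → [rulobippi]
  2 Degemination: [rulobippi] → [rulobipi]
  result: [rulobipi]
Order 2 then 1:
  2 Degemination: no change — [rulobipbi]
  1 Progressive Voicing Assimilation: [rulobipbi] → [rulobippi]
  result: [rulobippi]

1 then 2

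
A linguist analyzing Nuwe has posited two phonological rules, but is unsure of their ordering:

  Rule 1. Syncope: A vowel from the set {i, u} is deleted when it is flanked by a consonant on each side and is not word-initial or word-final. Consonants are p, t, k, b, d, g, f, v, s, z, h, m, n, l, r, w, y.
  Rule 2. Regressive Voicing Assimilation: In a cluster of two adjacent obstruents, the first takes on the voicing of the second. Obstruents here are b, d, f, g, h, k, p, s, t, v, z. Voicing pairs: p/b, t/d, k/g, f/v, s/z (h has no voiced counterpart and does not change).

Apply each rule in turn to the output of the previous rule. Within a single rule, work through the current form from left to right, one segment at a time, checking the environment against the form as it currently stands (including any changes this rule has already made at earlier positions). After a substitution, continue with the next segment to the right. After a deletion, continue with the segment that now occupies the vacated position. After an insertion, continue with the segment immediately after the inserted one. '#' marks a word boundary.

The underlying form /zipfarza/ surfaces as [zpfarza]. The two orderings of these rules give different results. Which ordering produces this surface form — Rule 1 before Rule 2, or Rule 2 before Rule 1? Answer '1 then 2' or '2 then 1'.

2 then 1

Order 1 then 2:
  1 Syncope: [zipfarza] → [zpfarza]
  2 Regressive Voicing Assimilation: [zpfarza] → [spfarza]
  result: [spfarza]
Order 2 then 1:
  2 Regressive Voicing Assimilation: no change — [zipfarza]
  1 Syncope: [zipfarza] → [zpfarza]
  result: [zpfarza]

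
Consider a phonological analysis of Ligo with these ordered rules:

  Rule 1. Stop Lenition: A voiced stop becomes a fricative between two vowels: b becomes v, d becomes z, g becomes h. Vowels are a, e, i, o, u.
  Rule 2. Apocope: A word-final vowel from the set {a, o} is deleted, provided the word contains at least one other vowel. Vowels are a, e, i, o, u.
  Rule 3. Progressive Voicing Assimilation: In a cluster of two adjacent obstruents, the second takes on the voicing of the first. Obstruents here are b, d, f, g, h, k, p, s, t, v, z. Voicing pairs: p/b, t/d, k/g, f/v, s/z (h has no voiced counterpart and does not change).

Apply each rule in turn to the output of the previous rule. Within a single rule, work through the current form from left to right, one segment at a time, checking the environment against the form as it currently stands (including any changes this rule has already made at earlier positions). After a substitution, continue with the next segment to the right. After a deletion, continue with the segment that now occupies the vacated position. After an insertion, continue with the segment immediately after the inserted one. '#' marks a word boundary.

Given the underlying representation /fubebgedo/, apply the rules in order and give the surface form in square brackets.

Rule 1 Stop Lenition: [fubebgedo] → [fuvebgezo]
Rule 2 Apocope: [fuvebgezo] → [fuvebgez]
Rule 3 Progressive Voicing Assimilation: no change — [fuvebgez]

[fuvebgez]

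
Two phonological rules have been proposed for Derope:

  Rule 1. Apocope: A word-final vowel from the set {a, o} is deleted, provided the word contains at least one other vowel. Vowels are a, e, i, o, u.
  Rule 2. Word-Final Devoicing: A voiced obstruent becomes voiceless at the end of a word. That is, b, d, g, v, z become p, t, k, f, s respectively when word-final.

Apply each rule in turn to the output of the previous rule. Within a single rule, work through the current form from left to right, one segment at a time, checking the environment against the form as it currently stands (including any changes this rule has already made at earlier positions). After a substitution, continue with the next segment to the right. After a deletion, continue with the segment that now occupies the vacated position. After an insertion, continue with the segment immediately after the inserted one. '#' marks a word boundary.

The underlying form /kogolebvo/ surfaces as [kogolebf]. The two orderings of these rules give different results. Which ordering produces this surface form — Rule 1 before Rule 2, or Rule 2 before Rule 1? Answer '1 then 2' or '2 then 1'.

Order 1 then 2:
  1 Apocope: [kogolebvo] → [kogolebv]
  2 Word-Final Devoicing: [kogolebv] → [kogolebf]
  result: [kogolebf]
Order 2 then 1:
  2 Word-Final Devoicing: no change — [kogolebvo]
  1 Apocope: [kogolebvo] → [kogolebv]
  result: [kogolebv]

1 then 2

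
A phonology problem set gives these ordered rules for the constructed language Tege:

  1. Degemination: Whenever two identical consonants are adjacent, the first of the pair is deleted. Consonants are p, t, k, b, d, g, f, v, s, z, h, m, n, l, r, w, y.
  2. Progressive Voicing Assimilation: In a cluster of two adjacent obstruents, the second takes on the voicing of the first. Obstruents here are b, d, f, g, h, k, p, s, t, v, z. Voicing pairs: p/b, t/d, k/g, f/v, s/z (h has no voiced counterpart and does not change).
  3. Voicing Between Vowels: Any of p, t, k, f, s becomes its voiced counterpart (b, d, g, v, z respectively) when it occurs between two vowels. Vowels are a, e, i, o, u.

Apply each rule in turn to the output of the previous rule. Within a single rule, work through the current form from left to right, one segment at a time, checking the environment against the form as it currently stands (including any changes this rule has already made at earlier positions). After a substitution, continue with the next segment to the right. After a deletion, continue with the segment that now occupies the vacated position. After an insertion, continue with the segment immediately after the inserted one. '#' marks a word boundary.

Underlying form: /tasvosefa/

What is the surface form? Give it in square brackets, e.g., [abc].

[tasfozeva]

1 Degemination: no change — [tasvosefa]
2 Progressive Voicing Assimilation: [tasvosefa] → [tasfosefa]
3 Voicing Between Vowels: [tasfosefa] → [tasfozeva]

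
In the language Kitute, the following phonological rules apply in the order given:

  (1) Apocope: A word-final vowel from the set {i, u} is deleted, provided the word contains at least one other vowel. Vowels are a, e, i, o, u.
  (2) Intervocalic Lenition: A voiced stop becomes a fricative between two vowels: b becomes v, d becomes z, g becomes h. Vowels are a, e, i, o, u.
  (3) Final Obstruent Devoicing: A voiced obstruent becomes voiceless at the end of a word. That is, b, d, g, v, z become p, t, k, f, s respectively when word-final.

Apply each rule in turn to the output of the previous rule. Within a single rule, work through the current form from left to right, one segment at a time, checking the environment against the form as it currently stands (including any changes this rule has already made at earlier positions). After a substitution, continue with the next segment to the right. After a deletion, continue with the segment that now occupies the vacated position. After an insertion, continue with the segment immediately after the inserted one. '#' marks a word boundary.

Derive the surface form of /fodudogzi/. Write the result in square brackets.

[fozuzogs]

(1) Apocope: [fodudogzi] → [fodudogz]
(2) Intervocalic Lenition: [fodudogz] → [fozuzogz]
(3) Final Obstruent Devoicing: [fozuzogz] → [fozuzogs]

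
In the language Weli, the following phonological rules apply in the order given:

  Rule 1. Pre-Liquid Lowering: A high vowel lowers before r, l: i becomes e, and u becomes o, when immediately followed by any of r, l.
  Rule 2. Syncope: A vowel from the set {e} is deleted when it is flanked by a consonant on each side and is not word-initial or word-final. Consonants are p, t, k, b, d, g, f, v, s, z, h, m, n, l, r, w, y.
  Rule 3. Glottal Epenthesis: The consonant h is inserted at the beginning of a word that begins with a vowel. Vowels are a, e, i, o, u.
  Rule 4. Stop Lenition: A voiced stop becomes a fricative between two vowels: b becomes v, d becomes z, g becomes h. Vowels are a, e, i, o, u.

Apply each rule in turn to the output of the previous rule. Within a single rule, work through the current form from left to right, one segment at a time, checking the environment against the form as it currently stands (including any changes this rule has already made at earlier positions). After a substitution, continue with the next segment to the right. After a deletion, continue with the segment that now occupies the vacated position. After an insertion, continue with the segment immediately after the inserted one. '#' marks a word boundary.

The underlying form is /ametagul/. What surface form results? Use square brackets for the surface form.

Rule 1 Pre-Liquid Lowering: [ametagul] → [ametagol]
Rule 2 Syncope: [ametagol] → [amtagol]
Rule 3 Glottal Epenthesis: [amtagol] → [hamtagol]
Rule 4 Stop Lenition: [hamtagol] → [hamtahol]

[hamtahol]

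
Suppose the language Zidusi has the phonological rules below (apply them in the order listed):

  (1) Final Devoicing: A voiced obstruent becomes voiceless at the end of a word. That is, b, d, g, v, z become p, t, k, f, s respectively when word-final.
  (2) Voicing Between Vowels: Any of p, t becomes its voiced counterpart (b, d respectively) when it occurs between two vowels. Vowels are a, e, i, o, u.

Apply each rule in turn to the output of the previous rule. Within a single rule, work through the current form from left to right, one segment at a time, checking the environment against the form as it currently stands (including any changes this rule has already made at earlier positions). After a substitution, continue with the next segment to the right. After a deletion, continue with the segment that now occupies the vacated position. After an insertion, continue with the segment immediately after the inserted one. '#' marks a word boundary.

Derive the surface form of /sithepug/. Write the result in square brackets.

[sithebuk]

(1) Final Devoicing: [sithepug] → [sithepuk]
(2) Voicing Between Vowels: [sithepuk] → [sithebuk]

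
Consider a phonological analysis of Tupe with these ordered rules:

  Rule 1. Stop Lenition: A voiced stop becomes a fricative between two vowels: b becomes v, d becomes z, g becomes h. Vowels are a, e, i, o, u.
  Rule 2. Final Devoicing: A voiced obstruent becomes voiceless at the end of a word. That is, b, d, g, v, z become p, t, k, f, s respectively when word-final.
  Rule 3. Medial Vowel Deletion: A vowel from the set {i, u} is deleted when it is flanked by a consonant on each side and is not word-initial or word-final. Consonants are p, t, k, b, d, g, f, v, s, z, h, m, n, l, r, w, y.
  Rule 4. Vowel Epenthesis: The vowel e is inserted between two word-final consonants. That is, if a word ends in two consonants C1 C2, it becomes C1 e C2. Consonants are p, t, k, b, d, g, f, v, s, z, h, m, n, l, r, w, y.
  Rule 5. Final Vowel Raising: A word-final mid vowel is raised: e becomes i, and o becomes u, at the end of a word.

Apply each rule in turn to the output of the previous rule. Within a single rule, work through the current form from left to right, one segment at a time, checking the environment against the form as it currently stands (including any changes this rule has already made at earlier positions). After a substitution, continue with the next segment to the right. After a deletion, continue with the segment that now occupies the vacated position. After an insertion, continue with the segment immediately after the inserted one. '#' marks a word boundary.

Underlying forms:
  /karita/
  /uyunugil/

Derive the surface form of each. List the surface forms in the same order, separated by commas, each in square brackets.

[karta], [uynhel]

/karita/:
  Rule 1 Stop Lenition: no change — [karita]
  Rule 2 Final Devoicing: no change — [karita]
  Rule 3 Medial Vowel Deletion: [karita] → [karta]
  Rule 4 Vowel Epenthesis: no change — [karta]
  Rule 5 Final Vowel Raising: no change — [karta]
/uyunugil/:
  Rule 1 Stop Lenition: [uyunugil] → [uyunuhil]
  Rule 2 Final Devoicing: no change — [uyunuhil]
  Rule 3 Medial Vowel Deletion: [uyunuhil] → [uynhl]
  Rule 4 Vowel Epenthesis: [uynhl] → [uynhel]
  Rule 5 Final Vowel Raising: no change — [uynhel]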